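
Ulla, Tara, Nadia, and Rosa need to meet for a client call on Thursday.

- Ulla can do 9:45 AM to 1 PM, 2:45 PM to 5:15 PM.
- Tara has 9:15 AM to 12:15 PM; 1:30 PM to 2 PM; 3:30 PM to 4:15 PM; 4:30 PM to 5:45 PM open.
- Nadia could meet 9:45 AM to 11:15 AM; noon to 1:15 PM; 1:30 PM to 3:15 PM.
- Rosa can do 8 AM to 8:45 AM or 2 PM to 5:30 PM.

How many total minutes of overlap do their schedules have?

0

Ulla ∩ Tara: 09:45-12:15, 15:30-16:15, 16:30-17:15.
Ulla ∩ Tara ∩ Nadia: 09:45-11:15, 12:00-12:15.
Ulla ∩ Tara ∩ Nadia ∩ Rosa: ∅.
There is no time when everyone is free.
There is no common window, so the total is 0 minutes.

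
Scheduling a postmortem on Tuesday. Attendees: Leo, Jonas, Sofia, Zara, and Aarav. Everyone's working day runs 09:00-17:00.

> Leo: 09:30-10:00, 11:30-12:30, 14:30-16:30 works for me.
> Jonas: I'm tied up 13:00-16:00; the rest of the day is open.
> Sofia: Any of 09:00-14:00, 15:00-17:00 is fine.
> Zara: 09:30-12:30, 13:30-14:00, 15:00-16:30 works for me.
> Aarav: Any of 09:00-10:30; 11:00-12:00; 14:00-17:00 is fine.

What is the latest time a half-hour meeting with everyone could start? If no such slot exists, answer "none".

16:00

Leo free: 09:30-10:00, 11:30-12:30, 14:30-16:30.
Jonas free: 09:00-13:00, 16:00-17:00 (invert busy blocks within the working day).
Sofia free: 09:00-14:00, 15:00-17:00.
Zara free: 09:30-12:30, 13:30-14:00, 15:00-16:30.
Aarav free: 09:00-10:30, 11:00-12:00, 14:00-17:00.
Leo ∩ Jonas: 09:30-10:00, 11:30-12:30, 16:00-16:30.
Leo ∩ Jonas ∩ Sofia: 09:30-10:00, 11:30-12:30, 16:00-16:30.
Leo ∩ Jonas ∩ Sofia ∩ Zara: 09:30-10:00, 11:30-12:30, 16:00-16:30.
Leo ∩ Jonas ∩ Sofia ∩ Zara ∩ Aarav: 09:30-10:00, 11:30-12:00, 16:00-16:30.
The last common window of at least 30 minutes is 16:00-16:30; a 30-minute meeting can start as late as 16:00 and still end by 16:30.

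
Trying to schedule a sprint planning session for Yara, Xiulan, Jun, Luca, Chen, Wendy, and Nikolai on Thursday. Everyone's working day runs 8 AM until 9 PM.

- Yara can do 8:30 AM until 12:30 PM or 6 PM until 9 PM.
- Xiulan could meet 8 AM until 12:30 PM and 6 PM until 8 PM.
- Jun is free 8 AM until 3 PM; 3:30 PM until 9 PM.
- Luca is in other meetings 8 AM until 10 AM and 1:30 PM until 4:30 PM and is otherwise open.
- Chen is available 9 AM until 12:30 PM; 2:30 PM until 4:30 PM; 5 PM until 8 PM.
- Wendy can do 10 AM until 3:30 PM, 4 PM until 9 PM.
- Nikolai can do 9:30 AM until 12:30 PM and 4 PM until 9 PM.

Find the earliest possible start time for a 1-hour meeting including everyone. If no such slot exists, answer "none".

Yara free: 08:30-12:30, 18:00-21:00.
Xiulan free: 08:00-12:30, 18:00-20:00.
Jun free: 08:00-15:00, 15:30-21:00.
Luca free: 10:00-13:30, 16:30-21:00 (invert busy blocks within the working day).
Chen free: 09:00-12:30, 14:30-16:30, 17:00-20:00.
Wendy free: 10:00-15:30, 16:00-21:00.
Nikolai free: 09:30-12:30, 16:00-21:00.
Yara ∩ Xiulan: 08:30-12:30, 18:00-20:00.
Yara ∩ Xiulan ∩ Jun: 08:30-12:30, 18:00-20:00.
Yara ∩ Xiulan ∩ Jun ∩ Luca: 10:00-12:30, 18:00-20:00.
Yara ∩ Xiulan ∩ Jun ∩ Luca ∩ Chen: 10:00-12:30, 18:00-20:00.
Yara ∩ Xiulan ∩ Jun ∩ Luca ∩ Chen ∩ Wendy: 10:00-12:30, 18:00-20:00.
Yara ∩ Xiulan ∩ Jun ∩ Luca ∩ Chen ∩ Wendy ∩ Nikolai: 10:00-12:30, 18:00-20:00.
The first common window of at least 60 minutes is 10:00-12:30, so the earliest start is 10:00.

10:00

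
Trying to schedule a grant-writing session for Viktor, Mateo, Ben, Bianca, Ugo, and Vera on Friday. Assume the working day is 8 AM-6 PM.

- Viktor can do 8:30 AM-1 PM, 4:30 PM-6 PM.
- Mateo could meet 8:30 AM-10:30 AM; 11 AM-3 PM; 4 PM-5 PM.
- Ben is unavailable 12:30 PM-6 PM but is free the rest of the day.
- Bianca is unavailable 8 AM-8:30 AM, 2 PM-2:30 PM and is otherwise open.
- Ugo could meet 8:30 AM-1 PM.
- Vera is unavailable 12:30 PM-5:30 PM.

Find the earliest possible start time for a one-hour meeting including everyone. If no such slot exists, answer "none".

08:30

Viktor free: 08:30-13:00, 16:30-18:00.
Mateo free: 08:30-10:30, 11:00-15:00, 16:00-17:00.
Ben free: 08:00-12:30 (invert busy blocks within the working day).
Bianca free: 08:30-14:00, 14:30-18:00 (invert busy blocks within the working day).
Ugo free: 08:30-13:00.
Vera free: 08:00-12:30, 17:30-18:00 (invert busy blocks within the working day).
Viktor ∩ Mateo: 08:30-10:30, 11:00-13:00, 16:30-17:00.
Viktor ∩ Mateo ∩ Ben: 08:30-10:30, 11:00-12:30.
Viktor ∩ Mateo ∩ Ben ∩ Bianca: 08:30-10:30, 11:00-12:30.
Viktor ∩ Mateo ∩ Ben ∩ Bianca ∩ Ugo: 08:30-10:30, 11:00-12:30.
Viktor ∩ Mateo ∩ Ben ∩ Bianca ∩ Ugo ∩ Vera: 08:30-10:30, 11:00-12:30.
The first common window of at least 60 minutes is 08:30-10:30, so the earliest start is 08:30.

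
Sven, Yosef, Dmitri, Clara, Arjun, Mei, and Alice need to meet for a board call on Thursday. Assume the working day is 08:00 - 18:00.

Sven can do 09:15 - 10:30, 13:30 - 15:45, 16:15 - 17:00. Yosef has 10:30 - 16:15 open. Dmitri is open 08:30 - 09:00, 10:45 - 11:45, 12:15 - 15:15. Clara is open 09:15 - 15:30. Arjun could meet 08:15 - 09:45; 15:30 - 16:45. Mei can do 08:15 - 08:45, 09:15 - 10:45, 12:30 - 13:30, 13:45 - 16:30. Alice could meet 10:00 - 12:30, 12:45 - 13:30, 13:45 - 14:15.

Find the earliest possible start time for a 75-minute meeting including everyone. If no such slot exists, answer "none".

Sven ∩ Yosef: 13:30-15:45.
Sven ∩ Yosef ∩ Dmitri: 13:30-15:15.
Sven ∩ Yosef ∩ Dmitri ∩ Clara: 13:30-15:15.
Sven ∩ Yosef ∩ Dmitri ∩ Clara ∩ Arjun: ∅.
Sven ∩ Yosef ∩ Dmitri ∩ Clara ∩ Arjun ∩ Mei: ∅.
Sven ∩ Yosef ∩ Dmitri ∩ Clara ∩ Arjun ∩ Mei ∩ Alice: ∅.
There is no time when everyone is free.
No common window is at least 75 minutes long.

none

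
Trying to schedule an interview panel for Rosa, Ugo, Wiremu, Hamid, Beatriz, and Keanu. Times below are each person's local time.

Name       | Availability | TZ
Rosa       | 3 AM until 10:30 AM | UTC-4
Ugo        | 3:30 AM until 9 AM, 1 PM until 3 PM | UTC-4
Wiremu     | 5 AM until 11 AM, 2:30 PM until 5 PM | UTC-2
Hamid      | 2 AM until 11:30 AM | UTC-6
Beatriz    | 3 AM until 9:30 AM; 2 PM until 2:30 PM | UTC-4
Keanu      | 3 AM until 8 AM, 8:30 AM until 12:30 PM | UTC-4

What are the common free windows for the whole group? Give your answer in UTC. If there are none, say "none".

Rosa in UTC: 07:00-14:30 (add 4h to convert from UTC-4).
Ugo in UTC: 07:30-13:00, 17:00-19:00 (add 4h to convert from UTC-4).
Wiremu in UTC: 07:00-13:00, 16:30-19:00 (add 2h to convert from UTC-2).
Hamid in UTC: 08:00-17:30 (add 6h to convert from UTC-6).
Beatriz in UTC: 07:00-13:30, 18:00-18:30 (add 4h to convert from UTC-4).
Keanu in UTC: 07:00-12:00, 12:30-16:30 (add 4h to convert from UTC-4).
Rosa ∩ Ugo: 07:30-13:00.
Rosa ∩ Ugo ∩ Wiremu: 07:30-13:00.
Rosa ∩ Ugo ∩ Wiremu ∩ Hamid: 08:00-13:00.
Rosa ∩ Ugo ∩ Wiremu ∩ Hamid ∩ Beatriz: 08:00-13:00.
Rosa ∩ Ugo ∩ Wiremu ∩ Hamid ∩ Beatriz ∩ Keanu: 08:00-12:00, 12:30-13:00.
So the common availability across everyone is 08:00-12:00, 12:30-13:00.

08:00-12:00, 12:30-13:00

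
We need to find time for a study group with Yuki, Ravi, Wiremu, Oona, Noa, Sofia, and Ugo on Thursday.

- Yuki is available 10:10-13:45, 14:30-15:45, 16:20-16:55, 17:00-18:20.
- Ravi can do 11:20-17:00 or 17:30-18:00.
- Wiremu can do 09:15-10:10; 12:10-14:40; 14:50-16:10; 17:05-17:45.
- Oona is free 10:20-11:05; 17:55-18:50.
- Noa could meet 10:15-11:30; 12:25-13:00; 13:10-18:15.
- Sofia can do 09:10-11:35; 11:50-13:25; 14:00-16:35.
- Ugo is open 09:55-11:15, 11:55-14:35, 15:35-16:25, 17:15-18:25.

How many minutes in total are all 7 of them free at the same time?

Yuki ∩ Ravi: 11:20-13:45, 14:30-15:45, 16:20-16:55, 17:30-18:00.
Yuki ∩ Ravi ∩ Wiremu: 12:10-13:45, 14:30-14:40, 14:50-15:45, 17:30-17:45.
Yuki ∩ Ravi ∩ Wiremu ∩ Oona: ∅.
Yuki ∩ Ravi ∩ Wiremu ∩ Oona ∩ Noa: ∅.
Yuki ∩ Ravi ∩ Wiremu ∩ Oona ∩ Noa ∩ Sofia: ∅.
Yuki ∩ Ravi ∩ Wiremu ∩ Oona ∩ Noa ∩ Sofia ∩ Ugo: ∅.
There is no time when everyone is free.
There is no common window, so the total is 0 minutes.

0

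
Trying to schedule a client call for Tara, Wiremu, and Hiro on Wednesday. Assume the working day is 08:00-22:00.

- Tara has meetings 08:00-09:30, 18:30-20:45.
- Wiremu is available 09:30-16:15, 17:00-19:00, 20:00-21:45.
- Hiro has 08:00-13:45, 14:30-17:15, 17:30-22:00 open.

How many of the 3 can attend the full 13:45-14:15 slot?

2

Tara free: 09:30-18:30, 20:45-22:00 (invert busy blocks within the working day).
Wiremu free: 09:30-16:15, 17:00-19:00, 20:00-21:45.
Hiro free: 08:00-13:45, 14:30-17:15, 17:30-22:00.
Tara and Wiremu can make the full 13:45-14:15 slot — that's 2.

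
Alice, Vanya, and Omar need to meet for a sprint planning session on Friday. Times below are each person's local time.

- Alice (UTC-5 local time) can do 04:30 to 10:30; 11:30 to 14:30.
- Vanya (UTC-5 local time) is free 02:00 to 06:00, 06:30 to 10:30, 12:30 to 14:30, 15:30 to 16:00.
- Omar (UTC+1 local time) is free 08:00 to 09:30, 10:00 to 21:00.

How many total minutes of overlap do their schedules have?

450

Alice in UTC: 09:30-15:30, 16:30-19:30 (add 5h to convert from UTC-5).
Vanya in UTC: 07:00-11:00, 11:30-15:30, 17:30-19:30, 20:30-21:00 (add 5h to convert from UTC-5).
Omar in UTC: 07:00-08:30, 09:00-20:00 (subtract 1h to convert from UTC+1).
Alice ∩ Vanya: 09:30-11:00, 11:30-15:30, 17:30-19:30.
Alice ∩ Vanya ∩ Omar: 09:30-11:00, 11:30-15:30, 17:30-19:30.
Summing the common windows: 90 + 240 + 120 = 450 minutes.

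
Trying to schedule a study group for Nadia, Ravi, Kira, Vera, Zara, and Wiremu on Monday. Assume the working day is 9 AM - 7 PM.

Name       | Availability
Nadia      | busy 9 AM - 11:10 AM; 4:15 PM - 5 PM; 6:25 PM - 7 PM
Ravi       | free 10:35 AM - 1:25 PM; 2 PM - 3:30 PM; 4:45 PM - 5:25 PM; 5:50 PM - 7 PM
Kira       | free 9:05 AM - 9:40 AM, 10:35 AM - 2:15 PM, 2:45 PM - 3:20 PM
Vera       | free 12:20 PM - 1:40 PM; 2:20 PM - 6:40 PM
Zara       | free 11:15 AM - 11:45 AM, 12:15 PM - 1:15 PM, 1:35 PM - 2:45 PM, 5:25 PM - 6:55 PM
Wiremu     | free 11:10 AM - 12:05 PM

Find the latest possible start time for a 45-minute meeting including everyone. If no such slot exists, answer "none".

Nadia free: 11:10-16:15, 17:00-18:25 (invert busy blocks within the working day).
Ravi free: 10:35-13:25, 14:00-15:30, 16:45-17:25, 17:50-19:00.
Kira free: 09:05-09:40, 10:35-14:15, 14:45-15:20.
Vera free: 12:20-13:40, 14:20-18:40.
Zara free: 11:15-11:45, 12:15-13:15, 13:35-14:45, 17:25-18:55.
Wiremu free: 11:10-12:05.
Nadia ∩ Ravi: 11:10-13:25, 14:00-15:30, 17:00-17:25, 17:50-18:25.
Nadia ∩ Ravi ∩ Kira: 11:10-13:25, 14:00-14:15, 14:45-15:20.
Nadia ∩ Ravi ∩ Kira ∩ Vera: 12:20-13:25, 14:45-15:20.
Nadia ∩ Ravi ∩ Kira ∩ Vera ∩ Zara: 12:20-13:15.
Nadia ∩ Ravi ∩ Kira ∩ Vera ∩ Zara ∩ Wiremu: ∅.
There is no time when everyone is free.
No common window is at least 45 minutes long.

none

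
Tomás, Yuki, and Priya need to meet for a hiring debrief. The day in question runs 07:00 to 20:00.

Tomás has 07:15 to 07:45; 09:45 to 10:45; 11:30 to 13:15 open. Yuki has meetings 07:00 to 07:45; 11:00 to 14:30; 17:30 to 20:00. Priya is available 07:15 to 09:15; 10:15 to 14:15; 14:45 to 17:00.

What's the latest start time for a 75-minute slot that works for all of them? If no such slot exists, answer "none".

Tomás free: 07:15-07:45, 09:45-10:45, 11:30-13:15.
Yuki free: 07:45-11:00, 14:30-17:30 (invert busy blocks within the working day).
Priya free: 07:15-09:15, 10:15-14:15, 14:45-17:00.
Tomás ∩ Yuki: 09:45-10:45.
Tomás ∩ Yuki ∩ Priya: 10:15-10:45.
No common window is at least 75 minutes long.

none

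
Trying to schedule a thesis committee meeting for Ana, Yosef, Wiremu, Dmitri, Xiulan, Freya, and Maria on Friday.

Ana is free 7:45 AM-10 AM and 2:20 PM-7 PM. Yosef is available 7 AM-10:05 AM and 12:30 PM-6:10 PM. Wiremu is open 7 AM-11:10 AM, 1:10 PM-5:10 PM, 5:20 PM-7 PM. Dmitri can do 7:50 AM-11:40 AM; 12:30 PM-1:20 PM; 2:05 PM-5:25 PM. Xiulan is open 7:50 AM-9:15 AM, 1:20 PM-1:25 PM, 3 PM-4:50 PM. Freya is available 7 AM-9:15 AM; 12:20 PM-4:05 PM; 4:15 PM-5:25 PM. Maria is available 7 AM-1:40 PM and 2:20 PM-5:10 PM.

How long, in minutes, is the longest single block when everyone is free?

85

Ana ∩ Yosef: 07:45-10:00, 14:20-18:10.
Ana ∩ Yosef ∩ Wiremu: 07:45-10:00, 14:20-17:10, 17:20-18:10.
Ana ∩ Yosef ∩ Wiremu ∩ Dmitri: 07:50-10:00, 14:20-17:10, 17:20-17:25.
Ana ∩ Yosef ∩ Wiremu ∩ Dmitri ∩ Xiulan: 07:50-09:15, 15:00-16:50.
Ana ∩ Yosef ∩ Wiremu ∩ Dmitri ∩ Xiulan ∩ Freya: 07:50-09:15, 15:00-16:05, 16:15-16:50.
Ana ∩ Yosef ∩ Wiremu ∩ Dmitri ∩ Xiulan ∩ Freya ∩ Maria: 07:50-09:15, 15:00-16:05, 16:15-16:50.
The longest is 07:50-09:15 at 85 minutes.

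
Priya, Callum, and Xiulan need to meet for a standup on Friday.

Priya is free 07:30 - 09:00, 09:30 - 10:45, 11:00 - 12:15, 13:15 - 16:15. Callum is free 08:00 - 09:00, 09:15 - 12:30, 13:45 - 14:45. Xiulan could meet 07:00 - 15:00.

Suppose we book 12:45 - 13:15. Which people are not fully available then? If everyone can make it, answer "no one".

Priya: not fully free for 12:45-13:15. Callum: not fully free for 12:45-13:15. Xiulan: free for 12:45-13:15.

Callum, Priya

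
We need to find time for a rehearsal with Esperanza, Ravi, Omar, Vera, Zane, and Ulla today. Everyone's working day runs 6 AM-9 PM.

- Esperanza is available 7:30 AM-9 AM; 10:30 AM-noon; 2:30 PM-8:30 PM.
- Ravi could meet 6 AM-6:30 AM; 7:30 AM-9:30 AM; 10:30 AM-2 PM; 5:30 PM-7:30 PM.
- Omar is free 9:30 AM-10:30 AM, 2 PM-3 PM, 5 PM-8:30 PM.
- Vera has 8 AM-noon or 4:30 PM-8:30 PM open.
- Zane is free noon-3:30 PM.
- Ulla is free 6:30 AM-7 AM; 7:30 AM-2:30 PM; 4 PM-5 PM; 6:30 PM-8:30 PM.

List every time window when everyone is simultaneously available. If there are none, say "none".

none

Esperanza ∩ Ravi: 07:30-09:00, 10:30-12:00, 17:30-19:30.
Esperanza ∩ Ravi ∩ Omar: 17:30-19:30.
Esperanza ∩ Ravi ∩ Omar ∩ Vera: 17:30-19:30.
Esperanza ∩ Ravi ∩ Omar ∩ Vera ∩ Zane: ∅.
Esperanza ∩ Ravi ∩ Omar ∩ Vera ∩ Zane ∩ Ulla: ∅.
There is no time when everyone is free.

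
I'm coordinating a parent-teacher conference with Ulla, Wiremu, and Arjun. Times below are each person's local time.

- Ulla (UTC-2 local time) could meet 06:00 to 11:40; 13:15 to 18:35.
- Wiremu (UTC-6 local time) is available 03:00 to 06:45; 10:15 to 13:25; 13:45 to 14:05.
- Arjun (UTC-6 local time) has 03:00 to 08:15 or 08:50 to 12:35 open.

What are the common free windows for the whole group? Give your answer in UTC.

Ulla in UTC: 08:00-13:40, 15:15-20:35 (add 2h to convert from UTC-2).
Wiremu in UTC: 09:00-12:45, 16:15-19:25, 19:45-20:05 (add 6h to convert from UTC-6).
Arjun in UTC: 09:00-14:15, 14:50-18:35 (add 6h to convert from UTC-6).
Ulla ∩ Wiremu: 09:00-12:45, 16:15-19:25, 19:45-20:05.
Ulla ∩ Wiremu ∩ Arjun: 09:00-12:45, 16:15-18:35.
Those are the intersection windows.

09:00-12:45, 16:15-18:35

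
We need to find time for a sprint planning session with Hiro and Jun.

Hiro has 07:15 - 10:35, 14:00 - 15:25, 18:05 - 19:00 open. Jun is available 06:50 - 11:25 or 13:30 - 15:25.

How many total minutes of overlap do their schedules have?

Hiro ∩ Jun: 07:15-10:35, 14:00-15:25.
Summing the common windows: 200 + 85 = 285 minutes.

285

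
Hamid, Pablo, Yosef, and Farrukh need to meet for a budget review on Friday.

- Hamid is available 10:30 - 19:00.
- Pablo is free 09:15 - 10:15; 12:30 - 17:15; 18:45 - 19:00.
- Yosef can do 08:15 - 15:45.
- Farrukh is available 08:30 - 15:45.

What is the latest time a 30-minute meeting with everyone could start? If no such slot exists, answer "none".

15:15

Hamid ∩ Pablo: 12:30-17:15, 18:45-19:00.
Hamid ∩ Pablo ∩ Yosef: 12:30-15:45.
Hamid ∩ Pablo ∩ Yosef ∩ Farrukh: 12:30-15:45.
The last common window of at least 30 minutes is 12:30-15:45; a 30-minute meeting can start as late as 15:15 and still end by 15:45.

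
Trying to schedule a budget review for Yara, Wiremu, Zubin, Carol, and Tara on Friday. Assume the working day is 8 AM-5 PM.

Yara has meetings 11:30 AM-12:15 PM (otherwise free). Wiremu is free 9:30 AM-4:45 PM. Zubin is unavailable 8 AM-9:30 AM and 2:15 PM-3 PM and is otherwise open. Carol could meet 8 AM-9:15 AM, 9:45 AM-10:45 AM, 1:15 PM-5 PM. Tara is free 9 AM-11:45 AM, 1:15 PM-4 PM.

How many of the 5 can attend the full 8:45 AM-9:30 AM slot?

Yara free: 08:00-11:30, 12:15-17:00 (invert busy blocks within the working day).
Wiremu free: 09:30-16:45.
Zubin free: 09:30-14:15, 15:00-17:00 (invert busy blocks within the working day).
Carol free: 08:00-09:15, 09:45-10:45, 13:15-17:00.
Tara free: 09:00-11:45, 13:15-16:00.
Yara can make the full 08:45-09:30 slot — that's 1.

1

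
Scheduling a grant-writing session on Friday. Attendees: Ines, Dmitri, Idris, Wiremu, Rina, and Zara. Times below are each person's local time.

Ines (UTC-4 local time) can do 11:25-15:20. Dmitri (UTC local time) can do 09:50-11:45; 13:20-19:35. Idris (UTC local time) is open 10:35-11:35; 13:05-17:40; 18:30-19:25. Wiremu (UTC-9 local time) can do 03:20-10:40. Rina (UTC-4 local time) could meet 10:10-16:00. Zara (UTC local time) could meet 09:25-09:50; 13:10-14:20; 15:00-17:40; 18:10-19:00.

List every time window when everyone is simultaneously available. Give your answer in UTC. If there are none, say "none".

15:25-17:40, 18:30-19:00

Ines in UTC: 15:25-19:20 (add 4h to convert from UTC-4).
Dmitri in UTC: 09:50-11:45, 13:20-19:35.
Idris in UTC: 10:35-11:35, 13:05-17:40, 18:30-19:25.
Wiremu in UTC: 12:20-19:40 (add 9h to convert from UTC-9).
Rina in UTC: 14:10-20:00 (add 4h to convert from UTC-4).
Zara in UTC: 09:25-09:50, 13:10-14:20, 15:00-17:40, 18:10-19:00.
Ines ∩ Dmitri: 15:25-19:20.
Ines ∩ Dmitri ∩ Idris: 15:25-17:40, 18:30-19:20.
Ines ∩ Dmitri ∩ Idris ∩ Wiremu: 15:25-17:40, 18:30-19:20.
Ines ∩ Dmitri ∩ Idris ∩ Wiremu ∩ Rina: 15:25-17:40, 18:30-19:20.
Ines ∩ Dmitri ∩ Idris ∩ Wiremu ∩ Rina ∩ Zara: 15:25-17:40, 18:30-19:00.
Those are the intersection windows.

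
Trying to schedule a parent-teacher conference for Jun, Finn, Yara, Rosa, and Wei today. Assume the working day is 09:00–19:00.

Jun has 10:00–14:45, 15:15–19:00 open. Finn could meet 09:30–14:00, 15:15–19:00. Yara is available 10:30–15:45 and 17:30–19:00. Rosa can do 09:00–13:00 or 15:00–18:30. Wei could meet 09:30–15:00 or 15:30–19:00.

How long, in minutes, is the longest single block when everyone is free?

Jun ∩ Finn: 10:00-14:00, 15:15-19:00.
Jun ∩ Finn ∩ Yara: 10:30-14:00, 15:15-15:45, 17:30-19:00.
Jun ∩ Finn ∩ Yara ∩ Rosa: 10:30-13:00, 15:15-15:45, 17:30-18:30.
Jun ∩ Finn ∩ Yara ∩ Rosa ∩ Wei: 10:30-13:00, 15:30-15:45, 17:30-18:30.
The longest is 10:30-13:00 at 150 minutes.

150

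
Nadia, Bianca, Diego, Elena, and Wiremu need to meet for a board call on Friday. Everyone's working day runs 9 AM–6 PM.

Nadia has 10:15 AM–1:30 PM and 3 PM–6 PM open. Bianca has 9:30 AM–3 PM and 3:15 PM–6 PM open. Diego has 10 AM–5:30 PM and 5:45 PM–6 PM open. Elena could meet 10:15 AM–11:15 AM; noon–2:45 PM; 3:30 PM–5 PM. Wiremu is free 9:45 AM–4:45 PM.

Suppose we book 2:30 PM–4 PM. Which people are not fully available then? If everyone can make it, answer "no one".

Nadia: not fully free for 14:30-16:00. Bianca: not fully free for 14:30-16:00. Diego: free for 14:30-16:00. Elena: not fully free for 14:30-16:00. Wiremu: free for 14:30-16:00.

Bianca, Elena, Nadia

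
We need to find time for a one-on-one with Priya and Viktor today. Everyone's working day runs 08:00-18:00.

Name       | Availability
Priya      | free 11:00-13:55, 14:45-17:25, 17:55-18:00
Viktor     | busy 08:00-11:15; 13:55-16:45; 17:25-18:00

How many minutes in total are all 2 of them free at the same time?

200

Priya free: 11:00-13:55, 14:45-17:25, 17:55-18:00.
Viktor free: 11:15-13:55, 16:45-17:25 (invert busy blocks within the working day).
Priya ∩ Viktor: 11:15-13:55, 16:45-17:25.
So the common availability across everyone is 11:15-13:55, 16:45-17:25.
Summing the common windows: 160 + 40 = 200 minutes.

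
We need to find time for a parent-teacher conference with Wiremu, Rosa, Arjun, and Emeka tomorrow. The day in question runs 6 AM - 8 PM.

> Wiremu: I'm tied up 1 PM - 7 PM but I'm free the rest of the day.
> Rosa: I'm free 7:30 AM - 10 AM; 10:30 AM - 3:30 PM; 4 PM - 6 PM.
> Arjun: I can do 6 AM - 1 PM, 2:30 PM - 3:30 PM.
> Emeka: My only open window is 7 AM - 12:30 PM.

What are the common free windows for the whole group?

Wiremu free: 06:00-13:00, 19:00-20:00 (invert busy blocks within the working day).
Rosa free: 07:30-10:00, 10:30-15:30, 16:00-18:00.
Arjun free: 06:00-13:00, 14:30-15:30.
Emeka free: 07:00-12:30.
Wiremu ∩ Rosa: 07:30-10:00, 10:30-13:00.
Wiremu ∩ Rosa ∩ Arjun: 07:30-10:00, 10:30-13:00.
Wiremu ∩ Rosa ∩ Arjun ∩ Emeka: 07:30-10:00, 10:30-12:30.

07:30-10:00, 10:30-12:30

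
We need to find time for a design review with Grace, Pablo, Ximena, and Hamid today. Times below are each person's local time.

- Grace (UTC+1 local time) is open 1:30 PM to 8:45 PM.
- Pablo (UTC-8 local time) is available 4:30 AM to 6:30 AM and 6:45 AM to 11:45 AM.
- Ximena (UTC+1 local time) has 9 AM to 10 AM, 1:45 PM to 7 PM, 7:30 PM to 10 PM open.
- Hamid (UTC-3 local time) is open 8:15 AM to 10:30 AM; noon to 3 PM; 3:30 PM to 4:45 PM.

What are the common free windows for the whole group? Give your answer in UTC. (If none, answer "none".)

Grace in UTC: 12:30-19:45 (subtract 1h to convert from UTC+1).
Pablo in UTC: 12:30-14:30, 14:45-19:45 (add 8h to convert from UTC-8).
Ximena in UTC: 08:00-09:00, 12:45-18:00, 18:30-21:00 (subtract 1h to convert from UTC+1).
Hamid in UTC: 11:15-13:30, 15:00-18:00, 18:30-19:45 (add 3h to convert from UTC-3).
Grace ∩ Pablo: 12:30-14:30, 14:45-19:45.
Grace ∩ Pablo ∩ Ximena: 12:45-14:30, 14:45-18:00, 18:30-19:45.
Grace ∩ Pablo ∩ Ximena ∩ Hamid: 12:45-13:30, 15:00-18:00, 18:30-19:45.

12:45-13:30, 15:00-18:00, 18:30-19:45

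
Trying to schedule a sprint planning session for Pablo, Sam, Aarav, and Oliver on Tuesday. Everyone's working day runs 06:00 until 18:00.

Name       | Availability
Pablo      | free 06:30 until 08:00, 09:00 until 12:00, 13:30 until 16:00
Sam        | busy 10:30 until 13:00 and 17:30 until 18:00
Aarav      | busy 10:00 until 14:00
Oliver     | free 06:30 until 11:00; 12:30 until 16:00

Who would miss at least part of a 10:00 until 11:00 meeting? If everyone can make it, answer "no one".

Pablo free: 06:30-08:00, 09:00-12:00, 13:30-16:00.
Sam free: 06:00-10:30, 13:00-17:30 (invert busy blocks within the working day).
Aarav free: 06:00-10:00, 14:00-18:00 (invert busy blocks within the working day).
Oliver free: 06:30-11:00, 12:30-16:00.
Pablo: free for 10:00-11:00. Sam: not fully free for 10:00-11:00. Aarav: not fully free for 10:00-11:00. Oliver: free for 10:00-11:00.

Aarav, Sam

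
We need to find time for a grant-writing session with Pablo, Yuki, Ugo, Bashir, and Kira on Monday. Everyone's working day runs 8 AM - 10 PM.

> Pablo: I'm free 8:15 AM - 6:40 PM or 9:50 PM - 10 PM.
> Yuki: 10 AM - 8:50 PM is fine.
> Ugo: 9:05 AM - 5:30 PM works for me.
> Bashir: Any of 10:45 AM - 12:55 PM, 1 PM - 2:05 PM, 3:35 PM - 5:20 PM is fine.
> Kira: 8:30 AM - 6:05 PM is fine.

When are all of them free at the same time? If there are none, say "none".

10:45-12:55, 13:00-14:05, 15:35-17:20

Pablo ∩ Yuki: 10:00-18:40.
Pablo ∩ Yuki ∩ Ugo: 10:00-17:30.
Pablo ∩ Yuki ∩ Ugo ∩ Bashir: 10:45-12:55, 13:00-14:05, 15:35-17:20.
Pablo ∩ Yuki ∩ Ugo ∩ Bashir ∩ Kira: 10:45-12:55, 13:00-14:05, 15:35-17:20.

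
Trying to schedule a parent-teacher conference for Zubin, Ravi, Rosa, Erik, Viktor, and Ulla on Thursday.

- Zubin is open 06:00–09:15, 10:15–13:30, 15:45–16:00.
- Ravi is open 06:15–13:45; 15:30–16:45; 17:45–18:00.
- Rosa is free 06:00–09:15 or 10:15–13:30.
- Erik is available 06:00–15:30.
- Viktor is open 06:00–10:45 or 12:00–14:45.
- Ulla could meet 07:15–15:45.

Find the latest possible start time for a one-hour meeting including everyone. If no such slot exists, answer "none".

Zubin ∩ Ravi: 06:15-09:15, 10:15-13:30, 15:45-16:00.
Zubin ∩ Ravi ∩ Rosa: 06:15-09:15, 10:15-13:30.
Zubin ∩ Ravi ∩ Rosa ∩ Erik: 06:15-09:15, 10:15-13:30.
Zubin ∩ Ravi ∩ Rosa ∩ Erik ∩ Viktor: 06:15-09:15, 10:15-10:45, 12:00-13:30.
Zubin ∩ Ravi ∩ Rosa ∩ Erik ∩ Viktor ∩ Ulla: 07:15-09:15, 10:15-10:45, 12:00-13:30.
The last common window of at least 60 minutes is 12:00-13:30; a 60-minute meeting can start as late as 12:30 and still end by 13:30.

12:30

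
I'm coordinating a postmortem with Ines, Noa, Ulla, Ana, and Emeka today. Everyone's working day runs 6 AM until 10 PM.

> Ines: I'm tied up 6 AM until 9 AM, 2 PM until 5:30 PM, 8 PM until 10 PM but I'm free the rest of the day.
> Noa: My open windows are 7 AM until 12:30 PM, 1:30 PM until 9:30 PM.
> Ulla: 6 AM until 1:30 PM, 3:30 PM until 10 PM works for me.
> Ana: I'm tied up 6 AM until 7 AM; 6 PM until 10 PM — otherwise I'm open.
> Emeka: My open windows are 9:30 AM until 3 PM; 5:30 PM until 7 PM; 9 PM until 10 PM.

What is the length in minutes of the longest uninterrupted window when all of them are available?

Ines free: 09:00-14:00, 17:30-20:00 (invert busy blocks within the working day).
Noa free: 07:00-12:30, 13:30-21:30.
Ulla free: 06:00-13:30, 15:30-22:00.
Ana free: 07:00-18:00 (invert busy blocks within the working day).
Emeka free: 09:30-15:00, 17:30-19:00, 21:00-22:00.
Ines ∩ Noa: 09:00-12:30, 13:30-14:00, 17:30-20:00.
Ines ∩ Noa ∩ Ulla: 09:00-12:30, 17:30-20:00.
Ines ∩ Noa ∩ Ulla ∩ Ana: 09:00-12:30, 17:30-18:00.
Ines ∩ Noa ∩ Ulla ∩ Ana ∩ Emeka: 09:30-12:30, 17:30-18:00.
The longest is 09:30-12:30 at 180 minutes.

180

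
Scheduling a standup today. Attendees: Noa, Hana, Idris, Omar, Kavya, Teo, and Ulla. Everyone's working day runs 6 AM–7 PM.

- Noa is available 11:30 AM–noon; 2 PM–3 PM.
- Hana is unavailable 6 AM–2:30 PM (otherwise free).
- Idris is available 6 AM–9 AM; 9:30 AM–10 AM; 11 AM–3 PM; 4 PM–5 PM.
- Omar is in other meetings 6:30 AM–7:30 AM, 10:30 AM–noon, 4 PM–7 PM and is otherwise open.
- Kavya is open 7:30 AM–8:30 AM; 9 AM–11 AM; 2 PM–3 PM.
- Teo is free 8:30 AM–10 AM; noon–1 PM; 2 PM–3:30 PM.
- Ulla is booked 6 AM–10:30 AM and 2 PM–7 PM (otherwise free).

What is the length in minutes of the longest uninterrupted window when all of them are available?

Noa free: 11:30-12:00, 14:00-15:00.
Hana free: 14:30-19:00 (invert busy blocks within the working day).
Idris free: 06:00-09:00, 09:30-10:00, 11:00-15:00, 16:00-17:00.
Omar free: 06:00-06:30, 07:30-10:30, 12:00-16:00 (invert busy blocks within the working day).
Kavya free: 07:30-08:30, 09:00-11:00, 14:00-15:00.
Teo free: 08:30-10:00, 12:00-13:00, 14:00-15:30.
Ulla free: 10:30-14:00 (invert busy blocks within the working day).
Noa ∩ Hana: 14:30-15:00.
Noa ∩ Hana ∩ Idris: 14:30-15:00.
Noa ∩ Hana ∩ Idris ∩ Omar: 14:30-15:00.
Noa ∩ Hana ∩ Idris ∩ Omar ∩ Kavya: 14:30-15:00.
Noa ∩ Hana ∩ Idris ∩ Omar ∩ Kavya ∩ Teo: 14:30-15:00.
Noa ∩ Hana ∩ Idris ∩ Omar ∩ Kavya ∩ Teo ∩ Ulla: ∅.
There is no time when everyone is free.
No common window exists, so the longest block is 0 minutes.

0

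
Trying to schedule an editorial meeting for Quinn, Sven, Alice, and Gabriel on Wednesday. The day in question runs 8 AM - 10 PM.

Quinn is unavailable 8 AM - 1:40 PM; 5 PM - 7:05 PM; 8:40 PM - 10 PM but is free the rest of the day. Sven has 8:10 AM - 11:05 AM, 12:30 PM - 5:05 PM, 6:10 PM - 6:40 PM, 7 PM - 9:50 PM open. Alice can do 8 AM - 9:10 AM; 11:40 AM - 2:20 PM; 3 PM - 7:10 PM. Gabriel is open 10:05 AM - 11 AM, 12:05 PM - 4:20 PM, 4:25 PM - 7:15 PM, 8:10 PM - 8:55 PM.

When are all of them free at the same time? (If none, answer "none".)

Quinn free: 13:40-17:00, 19:05-20:40 (invert busy blocks within the working day).
Sven free: 08:10-11:05, 12:30-17:05, 18:10-18:40, 19:00-21:50.
Alice free: 08:00-09:10, 11:40-14:20, 15:00-19:10.
Gabriel free: 10:05-11:00, 12:05-16:20, 16:25-19:15, 20:10-20:55.
Quinn ∩ Sven: 13:40-17:00, 19:05-20:40.
Quinn ∩ Sven ∩ Alice: 13:40-14:20, 15:00-17:00, 19:05-19:10.
Quinn ∩ Sven ∩ Alice ∩ Gabriel: 13:40-14:20, 15:00-16:20, 16:25-17:00, 19:05-19:10.

13:40-14:20, 15:00-16:20, 16:25-17:00, 19:05-19:10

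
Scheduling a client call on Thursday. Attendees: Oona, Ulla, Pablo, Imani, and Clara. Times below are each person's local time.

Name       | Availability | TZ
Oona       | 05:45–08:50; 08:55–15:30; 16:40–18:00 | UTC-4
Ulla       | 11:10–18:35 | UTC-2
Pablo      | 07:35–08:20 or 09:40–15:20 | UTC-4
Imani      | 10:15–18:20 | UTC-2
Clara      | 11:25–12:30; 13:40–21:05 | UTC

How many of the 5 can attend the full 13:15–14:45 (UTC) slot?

Oona in UTC: 09:45-12:50, 12:55-19:30, 20:40-22:00 (add 4h to convert from UTC-4).
Ulla in UTC: 13:10-20:35 (add 2h to convert from UTC-2).
Pablo in UTC: 11:35-12:20, 13:40-19:20 (add 4h to convert from UTC-4).
Imani in UTC: 12:15-20:20 (add 2h to convert from UTC-2).
Clara in UTC: 11:25-12:30, 13:40-21:05.
Oona, Ulla, and Imani can make the full 13:15-14:45 slot — that's 3.

3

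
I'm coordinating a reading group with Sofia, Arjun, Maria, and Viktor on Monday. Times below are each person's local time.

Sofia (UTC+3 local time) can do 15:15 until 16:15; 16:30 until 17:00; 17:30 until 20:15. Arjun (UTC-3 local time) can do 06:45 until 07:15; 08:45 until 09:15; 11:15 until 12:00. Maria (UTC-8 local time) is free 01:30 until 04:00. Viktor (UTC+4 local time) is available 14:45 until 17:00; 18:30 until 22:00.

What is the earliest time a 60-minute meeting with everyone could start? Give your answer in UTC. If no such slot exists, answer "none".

none

Sofia in UTC: 12:15-13:15, 13:30-14:00, 14:30-17:15 (subtract 3h to convert from UTC+3).
Arjun in UTC: 09:45-10:15, 11:45-12:15, 14:15-15:00 (add 3h to convert from UTC-3).
Maria in UTC: 09:30-12:00 (add 8h to convert from UTC-8).
Viktor in UTC: 10:45-13:00, 14:30-18:00 (subtract 4h to convert from UTC+4).
Sofia ∩ Arjun: 14:30-15:00.
Sofia ∩ Arjun ∩ Maria: ∅.
Sofia ∩ Arjun ∩ Maria ∩ Viktor: ∅.
There is no time when everyone is free.
No common window is at least 60 minutes long.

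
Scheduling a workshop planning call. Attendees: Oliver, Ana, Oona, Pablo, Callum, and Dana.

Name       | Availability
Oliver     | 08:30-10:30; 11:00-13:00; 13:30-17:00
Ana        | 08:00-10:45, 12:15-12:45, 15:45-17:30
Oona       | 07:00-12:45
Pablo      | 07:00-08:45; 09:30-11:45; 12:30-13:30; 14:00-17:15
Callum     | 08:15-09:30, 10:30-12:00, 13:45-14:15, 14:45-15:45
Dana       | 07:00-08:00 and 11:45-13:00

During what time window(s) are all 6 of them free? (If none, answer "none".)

none

Oliver ∩ Ana: 08:30-10:30, 12:15-12:45, 15:45-17:00.
Oliver ∩ Ana ∩ Oona: 08:30-10:30, 12:15-12:45.
Oliver ∩ Ana ∩ Oona ∩ Pablo: 08:30-08:45, 09:30-10:30, 12:30-12:45.
Oliver ∩ Ana ∩ Oona ∩ Pablo ∩ Callum: 08:30-08:45.
Oliver ∩ Ana ∩ Oona ∩ Pablo ∩ Callum ∩ Dana: ∅.
There is no time when everyone is free.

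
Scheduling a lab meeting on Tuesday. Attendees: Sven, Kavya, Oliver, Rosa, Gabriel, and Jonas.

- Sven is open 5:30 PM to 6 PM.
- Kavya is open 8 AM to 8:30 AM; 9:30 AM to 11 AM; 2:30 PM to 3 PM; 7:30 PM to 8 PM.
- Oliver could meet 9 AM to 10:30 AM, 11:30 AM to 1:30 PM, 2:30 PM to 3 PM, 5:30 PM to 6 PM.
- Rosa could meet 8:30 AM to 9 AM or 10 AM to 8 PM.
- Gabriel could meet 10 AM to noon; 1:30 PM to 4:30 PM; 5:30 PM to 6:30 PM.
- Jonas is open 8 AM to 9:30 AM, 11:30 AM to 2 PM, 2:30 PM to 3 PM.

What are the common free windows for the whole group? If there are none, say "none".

none

Sven ∩ Kavya: ∅.
Sven ∩ Kavya ∩ Oliver: ∅.
Sven ∩ Kavya ∩ Oliver ∩ Rosa: ∅.
Sven ∩ Kavya ∩ Oliver ∩ Rosa ∩ Gabriel: ∅.
Sven ∩ Kavya ∩ Oliver ∩ Rosa ∩ Gabriel ∩ Jonas: ∅.
There is no time when everyone is free.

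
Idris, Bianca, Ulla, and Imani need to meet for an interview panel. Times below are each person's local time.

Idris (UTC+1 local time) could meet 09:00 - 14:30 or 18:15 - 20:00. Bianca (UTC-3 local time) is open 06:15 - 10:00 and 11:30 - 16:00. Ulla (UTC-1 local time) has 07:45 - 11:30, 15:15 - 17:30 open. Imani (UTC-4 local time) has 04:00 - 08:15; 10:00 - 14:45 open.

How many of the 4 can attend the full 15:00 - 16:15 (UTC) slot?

Idris in UTC: 08:00-13:30, 17:15-19:00 (subtract 1h to convert from UTC+1).
Bianca in UTC: 09:15-13:00, 14:30-19:00 (add 3h to convert from UTC-3).
Ulla in UTC: 08:45-12:30, 16:15-18:30 (add 1h to convert from UTC-1).
Imani in UTC: 08:00-12:15, 14:00-18:45 (add 4h to convert from UTC-4).
Bianca and Imani can make the full 15:00-16:15 slot — that's 2.

2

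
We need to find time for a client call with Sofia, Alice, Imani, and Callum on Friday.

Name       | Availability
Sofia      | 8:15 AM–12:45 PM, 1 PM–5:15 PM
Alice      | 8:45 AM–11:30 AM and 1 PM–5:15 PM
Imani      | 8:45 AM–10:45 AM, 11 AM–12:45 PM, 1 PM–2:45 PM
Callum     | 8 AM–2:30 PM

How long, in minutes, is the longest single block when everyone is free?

120

Sofia ∩ Alice: 08:45-11:30, 13:00-17:15.
Sofia ∩ Alice ∩ Imani: 08:45-10:45, 11:00-11:30, 13:00-14:45.
Sofia ∩ Alice ∩ Imani ∩ Callum: 08:45-10:45, 11:00-11:30, 13:00-14:30.
The longest is 08:45-10:45 at 120 minutes.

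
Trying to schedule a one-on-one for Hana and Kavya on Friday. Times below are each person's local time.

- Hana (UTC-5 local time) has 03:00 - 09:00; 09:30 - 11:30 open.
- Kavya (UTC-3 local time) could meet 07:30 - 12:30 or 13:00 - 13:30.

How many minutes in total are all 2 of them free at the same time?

Hana in UTC: 08:00-14:00, 14:30-16:30 (add 5h to convert from UTC-5).
Kavya in UTC: 10:30-15:30, 16:00-16:30 (add 3h to convert from UTC-3).
Hana ∩ Kavya: 10:30-14:00, 14:30-15:30, 16:00-16:30.
Those are the intersection windows.
Summing the common windows: 210 + 60 + 30 = 300 minutes.

300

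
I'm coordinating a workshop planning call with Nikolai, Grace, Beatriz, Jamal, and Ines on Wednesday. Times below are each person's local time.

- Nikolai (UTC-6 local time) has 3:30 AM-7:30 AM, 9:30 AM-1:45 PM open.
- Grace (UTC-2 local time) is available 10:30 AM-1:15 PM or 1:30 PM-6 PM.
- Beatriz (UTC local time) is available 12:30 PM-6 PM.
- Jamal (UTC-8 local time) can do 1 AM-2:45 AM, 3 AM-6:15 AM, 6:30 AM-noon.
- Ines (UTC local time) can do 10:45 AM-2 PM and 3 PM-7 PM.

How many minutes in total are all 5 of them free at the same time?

210

Nikolai in UTC: 09:30-13:30, 15:30-19:45 (add 6h to convert from UTC-6).
Grace in UTC: 12:30-15:15, 15:30-20:00 (add 2h to convert from UTC-2).
Beatriz in UTC: 12:30-18:00.
Jamal in UTC: 09:00-10:45, 11:00-14:15, 14:30-20:00 (add 8h to convert from UTC-8).
Ines in UTC: 10:45-14:00, 15:00-19:00.
Nikolai ∩ Grace: 12:30-13:30, 15:30-19:45.
Nikolai ∩ Grace ∩ Beatriz: 12:30-13:30, 15:30-18:00.
Nikolai ∩ Grace ∩ Beatriz ∩ Jamal: 12:30-13:30, 15:30-18:00.
Nikolai ∩ Grace ∩ Beatriz ∩ Jamal ∩ Ines: 12:30-13:30, 15:30-18:00.
Summing the common windows: 60 + 150 = 210 minutes.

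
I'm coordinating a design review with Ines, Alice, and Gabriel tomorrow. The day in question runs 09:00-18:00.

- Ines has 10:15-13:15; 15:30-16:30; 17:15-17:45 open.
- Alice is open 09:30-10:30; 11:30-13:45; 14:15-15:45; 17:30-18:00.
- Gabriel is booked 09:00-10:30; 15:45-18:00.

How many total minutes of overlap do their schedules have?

120

Ines free: 10:15-13:15, 15:30-16:30, 17:15-17:45.
Alice free: 09:30-10:30, 11:30-13:45, 14:15-15:45, 17:30-18:00.
Gabriel free: 10:30-15:45 (invert busy blocks within the working day).
Ines ∩ Alice: 10:15-10:30, 11:30-13:15, 15:30-15:45, 17:30-17:45.
Ines ∩ Alice ∩ Gabriel: 11:30-13:15, 15:30-15:45.
Those are the intersection windows.
Summing the common windows: 105 + 15 = 120 minutes.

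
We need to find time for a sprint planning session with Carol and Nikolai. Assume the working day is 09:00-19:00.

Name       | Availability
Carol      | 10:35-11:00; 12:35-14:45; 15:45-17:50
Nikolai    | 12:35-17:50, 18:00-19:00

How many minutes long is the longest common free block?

130

Carol ∩ Nikolai: 12:35-14:45, 15:45-17:50.
Those are the intersection windows.
The longest is 12:35-14:45 at 130 minutes.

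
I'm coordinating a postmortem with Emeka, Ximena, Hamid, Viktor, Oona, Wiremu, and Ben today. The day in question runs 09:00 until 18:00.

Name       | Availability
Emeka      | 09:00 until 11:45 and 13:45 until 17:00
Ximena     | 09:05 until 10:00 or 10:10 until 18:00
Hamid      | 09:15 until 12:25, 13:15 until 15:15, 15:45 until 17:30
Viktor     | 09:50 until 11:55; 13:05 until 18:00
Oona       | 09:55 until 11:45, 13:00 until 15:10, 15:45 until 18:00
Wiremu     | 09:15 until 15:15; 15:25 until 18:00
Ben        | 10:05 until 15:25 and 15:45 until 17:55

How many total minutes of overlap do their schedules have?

Emeka ∩ Ximena: 09:05-10:00, 10:10-11:45, 13:45-17:00.
Emeka ∩ Ximena ∩ Hamid: 09:15-10:00, 10:10-11:45, 13:45-15:15, 15:45-17:00.
Emeka ∩ Ximena ∩ Hamid ∩ Viktor: 09:50-10:00, 10:10-11:45, 13:45-15:15, 15:45-17:00.
Emeka ∩ Ximena ∩ Hamid ∩ Viktor ∩ Oona: 09:55-10:00, 10:10-11:45, 13:45-15:10, 15:45-17:00.
Emeka ∩ Ximena ∩ Hamid ∩ Viktor ∩ Oona ∩ Wiremu: 09:55-10:00, 10:10-11:45, 13:45-15:10, 15:45-17:00.
Emeka ∩ Ximena ∩ Hamid ∩ Viktor ∩ Oona ∩ Wiremu ∩ Ben: 10:10-11:45, 13:45-15:10, 15:45-17:00.
Summing the common windows: 95 + 85 + 75 = 255 minutes.

255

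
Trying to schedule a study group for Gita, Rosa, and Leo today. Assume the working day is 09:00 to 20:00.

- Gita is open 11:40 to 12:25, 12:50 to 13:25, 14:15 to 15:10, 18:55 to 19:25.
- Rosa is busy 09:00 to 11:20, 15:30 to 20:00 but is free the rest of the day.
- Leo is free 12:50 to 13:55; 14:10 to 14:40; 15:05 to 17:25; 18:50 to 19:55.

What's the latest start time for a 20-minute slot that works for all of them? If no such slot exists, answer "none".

Gita free: 11:40-12:25, 12:50-13:25, 14:15-15:10, 18:55-19:25.
Rosa free: 11:20-15:30 (invert busy blocks within the working day).
Leo free: 12:50-13:55, 14:10-14:40, 15:05-17:25, 18:50-19:55.
Gita ∩ Rosa: 11:40-12:25, 12:50-13:25, 14:15-15:10.
Gita ∩ Rosa ∩ Leo: 12:50-13:25, 14:15-14:40, 15:05-15:10.
The last common window of at least 20 minutes is 14:15-14:40; a 20-minute meeting can start as late as 14:20 and still end by 14:40.

14:20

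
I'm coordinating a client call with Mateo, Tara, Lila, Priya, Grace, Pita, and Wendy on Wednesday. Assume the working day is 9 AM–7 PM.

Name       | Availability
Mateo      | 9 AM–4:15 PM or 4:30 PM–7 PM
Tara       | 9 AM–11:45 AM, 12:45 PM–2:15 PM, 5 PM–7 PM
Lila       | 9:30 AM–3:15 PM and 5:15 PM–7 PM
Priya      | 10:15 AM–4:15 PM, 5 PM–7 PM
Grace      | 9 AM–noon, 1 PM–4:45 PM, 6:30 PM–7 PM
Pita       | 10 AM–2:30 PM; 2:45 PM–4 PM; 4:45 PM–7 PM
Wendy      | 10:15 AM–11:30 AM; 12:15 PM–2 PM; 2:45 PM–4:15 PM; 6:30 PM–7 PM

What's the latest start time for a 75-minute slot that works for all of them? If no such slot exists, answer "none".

Mateo ∩ Tara: 09:00-11:45, 12:45-14:15, 17:00-19:00.
Mateo ∩ Tara ∩ Lila: 09:30-11:45, 12:45-14:15, 17:15-19:00.
Mateo ∩ Tara ∩ Lila ∩ Priya: 10:15-11:45, 12:45-14:15, 17:15-19:00.
Mateo ∩ Tara ∩ Lila ∩ Priya ∩ Grace: 10:15-11:45, 13:00-14:15, 18:30-19:00.
Mateo ∩ Tara ∩ Lila ∩ Priya ∩ Grace ∩ Pita: 10:15-11:45, 13:00-14:15, 18:30-19:00.
Mateo ∩ Tara ∩ Lila ∩ Priya ∩ Grace ∩ Pita ∩ Wendy: 10:15-11:30, 13:00-14:00, 18:30-19:00.
The last common window of at least 75 minutes is 10:15-11:30; a 75-minute meeting can start as late as 10:15 and still end by 11:30.

10:15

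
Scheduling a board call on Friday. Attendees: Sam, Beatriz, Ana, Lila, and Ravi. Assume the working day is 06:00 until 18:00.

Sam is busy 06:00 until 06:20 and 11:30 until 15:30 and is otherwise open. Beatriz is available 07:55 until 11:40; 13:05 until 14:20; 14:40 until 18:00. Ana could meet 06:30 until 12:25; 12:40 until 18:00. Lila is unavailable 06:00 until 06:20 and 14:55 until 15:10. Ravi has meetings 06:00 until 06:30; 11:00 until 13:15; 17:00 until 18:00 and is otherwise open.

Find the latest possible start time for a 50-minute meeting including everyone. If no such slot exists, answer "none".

16:10

Sam free: 06:20-11:30, 15:30-18:00 (invert busy blocks within the working day).
Beatriz free: 07:55-11:40, 13:05-14:20, 14:40-18:00.
Ana free: 06:30-12:25, 12:40-18:00.
Lila free: 06:20-14:55, 15:10-18:00 (invert busy blocks within the working day).
Ravi free: 06:30-11:00, 13:15-17:00 (invert busy blocks within the working day).
Sam ∩ Beatriz: 07:55-11:30, 15:30-18:00.
Sam ∩ Beatriz ∩ Ana: 07:55-11:30, 15:30-18:00.
Sam ∩ Beatriz ∩ Ana ∩ Lila: 07:55-11:30, 15:30-18:00.
Sam ∩ Beatriz ∩ Ana ∩ Lila ∩ Ravi: 07:55-11:00, 15:30-17:00.
The last common window of at least 50 minutes is 15:30-17:00; a 50-minute meeting can start as late as 16:10 and still end by 17:00.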